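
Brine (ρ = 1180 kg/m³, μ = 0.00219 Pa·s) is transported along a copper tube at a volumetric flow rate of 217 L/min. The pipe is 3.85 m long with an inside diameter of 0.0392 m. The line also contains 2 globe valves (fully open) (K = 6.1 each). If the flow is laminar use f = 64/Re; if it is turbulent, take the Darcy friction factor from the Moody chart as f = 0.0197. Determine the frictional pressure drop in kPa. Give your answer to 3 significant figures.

Q = 217 L/min = 217/60000 = 0.003617 m³/s.
Cross-sectional area A = πD²/4 = π(0.0392)²/4 = 0.001207 m²; mean velocity V = Q/A = 0.003617/0.001207 = 2.997 m/s.
Reynolds number Re = ρVD/μ = 1180 · 2.997 · 0.0392 / 0.00219 = 6.33e+04.
Re > 4000 → turbulent; use the Moody-chart value f = 0.0197.
Total minor-loss coefficient ΣK = 2·6.1 = 12.2.
ΔP = [f·L/D + ΣK]·(ρV²/2) = [0.0197·3.85/0.0392 + 12.2]·(1180·2.997²/2) = [1.935 + 12.2]·5298 = 7.489e+04 Pa.
ΔP = 7.489e+04 Pa = 74.9 kPa.

ΔP ≈ 74.9 kPa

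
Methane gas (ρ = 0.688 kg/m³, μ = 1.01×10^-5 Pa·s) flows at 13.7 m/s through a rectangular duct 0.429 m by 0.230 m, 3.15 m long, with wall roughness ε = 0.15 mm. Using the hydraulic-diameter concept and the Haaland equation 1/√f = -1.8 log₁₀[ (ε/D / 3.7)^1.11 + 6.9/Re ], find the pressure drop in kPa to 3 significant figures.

Hydraulic diameter D_h = 4A/P = 4·(0.429·0.23)/(2·(0.429+0.23)) = 0.3947/1.318 = 0.2995 m.
Re = ρVD_h/μ = 0.688·13.7·0.2995/1.01e-05 = 2.795e+05.
ε/D_h = 0.00015/0.2995 = 0.000501; Haaland gives 1/√f = -1.8 log₁₀[5.08e-05+2.47e-05] = 7.42, so f = 0.01817.
ΔP = f(L/D_h)(ρV²/2) = 0.01817·3.15/0.2995·64.57 = 12.34 Pa.
ΔP = 0.0123 kPa.

ΔP ≈ 0.0123 kPa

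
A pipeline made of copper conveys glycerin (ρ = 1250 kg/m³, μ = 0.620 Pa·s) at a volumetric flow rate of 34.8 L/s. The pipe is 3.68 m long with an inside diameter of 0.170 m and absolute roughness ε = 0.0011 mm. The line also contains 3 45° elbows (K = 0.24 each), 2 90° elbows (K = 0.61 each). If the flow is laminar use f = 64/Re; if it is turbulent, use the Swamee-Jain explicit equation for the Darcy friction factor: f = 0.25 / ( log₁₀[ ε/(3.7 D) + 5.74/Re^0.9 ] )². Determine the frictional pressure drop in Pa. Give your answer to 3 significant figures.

ΔP ≈ 6720 Pa

Q = 34.8 L/s = 34.8/1000 = 0.0348 m³/s.
Cross-sectional area A = πD²/4 = π(0.17)²/4 = 0.0227 m²; mean velocity V = Q/A = 0.0348/0.0227 = 1.533 m/s.
Reynolds number Re = ρVD/μ = 1250 · 1.533 · 0.17 / 0.62 = 525.5.
Re < 2300 → laminar flow, so f = 64/Re = 64/525.5 = 0.1218 (the turbulent correlation is not needed).
Total minor-loss coefficient ΣK = 3·0.24 + 2·0.61 = 1.94.
ΔP = [f·L/D + ΣK]·(ρV²/2) = [0.1218·3.68/0.17 + 1.94]·(1250·1.533²/2) = [2.636 + 1.94]·1469 = 6723 Pa.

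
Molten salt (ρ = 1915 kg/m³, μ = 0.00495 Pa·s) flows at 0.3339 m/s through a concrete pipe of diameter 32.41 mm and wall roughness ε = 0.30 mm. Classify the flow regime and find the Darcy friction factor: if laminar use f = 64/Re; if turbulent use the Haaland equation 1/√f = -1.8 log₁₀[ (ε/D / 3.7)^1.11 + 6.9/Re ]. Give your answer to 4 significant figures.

Re = ρVD/μ = 1915·0.3339·0.03241/0.00495 = 4187.
Re > 4000 → turbulent. ε/D = 0.0003/0.03241 = 0.00926; Haaland: 1/√f = -1.8 log₁₀[0.00129 + 0.00165] = 4.556, so f = 0.04817.

f ≈ 0.04817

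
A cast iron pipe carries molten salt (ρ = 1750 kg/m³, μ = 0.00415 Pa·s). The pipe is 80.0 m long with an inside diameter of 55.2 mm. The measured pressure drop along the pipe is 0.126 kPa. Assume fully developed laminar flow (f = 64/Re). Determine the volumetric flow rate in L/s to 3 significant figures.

Q ≈ 0.0865 L/s

For laminar flow, f = 64/Re with Re = ρVD/μ, so Darcy-Weisbach reduces to ΔP = 32μLV/D². Solving for V: V = ΔP·D²/(32μL) = 126·(0.0552)²/(32·0.00415·80) = 0.03614 m/s.
Check: Re = ρVD/μ = 1750·0.03614·0.0552/0.00415 = 841.2 < 2300, so the laminar assumption holds.
Q = V·A = 0.03614·(π/4·0.0552²) = 8.648e-05 m³/s = 0.0865 L/s.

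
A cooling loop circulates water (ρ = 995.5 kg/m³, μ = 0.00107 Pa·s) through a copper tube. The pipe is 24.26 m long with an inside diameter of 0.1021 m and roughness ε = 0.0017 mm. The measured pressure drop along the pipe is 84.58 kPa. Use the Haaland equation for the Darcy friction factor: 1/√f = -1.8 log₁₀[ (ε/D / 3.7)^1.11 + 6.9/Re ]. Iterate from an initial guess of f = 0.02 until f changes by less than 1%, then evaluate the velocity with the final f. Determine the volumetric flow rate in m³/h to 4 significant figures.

Rearranging Darcy-Weisbach: V = √(2·ΔP·D/(f·L·ρ)). With ε/D = 1.7e-06/0.1021 = 1.67e-05, iterate starting from f = 0.02:
  f = 0.02 → V = √(2·8.458e+04·0.1021/(0.02·24.26·995.5)) = 5.98 m/s; Re = ρVD/μ = 5.68e+05; f → 0.01298
  f = 0.01298 → V = 7.422 m/s; Re = 7.05e+05; f → 0.01254
  f = 0.01254 → V = 7.551 m/s; Re = 7.173e+05; f → 0.01251
Converged (Δf/f < 1%). With the final f = 0.01251: V = √(2·8.458e+04·0.1021/(0.01251·24.26·995.5)) = 7.561 m/s.
Q = V·A = 7.561·(π/4·0.1021²) = 0.06191 m³/s = 222.9 m³/h.

Q ≈ 222.9 m³/h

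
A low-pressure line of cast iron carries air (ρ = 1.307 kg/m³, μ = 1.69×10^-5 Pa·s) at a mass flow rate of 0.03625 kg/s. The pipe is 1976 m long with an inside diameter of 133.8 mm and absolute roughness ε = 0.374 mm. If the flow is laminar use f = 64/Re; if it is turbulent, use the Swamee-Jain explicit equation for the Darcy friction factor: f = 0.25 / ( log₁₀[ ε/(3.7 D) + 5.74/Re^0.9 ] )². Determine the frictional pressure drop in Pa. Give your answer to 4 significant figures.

A = πD²/4 = π(0.1338)²/4 = 0.01406 m²; mean velocity V = ṁ/(ρA) = 0.03625/(1.307 · 0.01406) = 1.973 m/s.
Reynolds number Re = ρVD/μ = 1.307 · 1.973 · 0.1338 / 1.69e-05 = 2.041e+04.
Re > 4000 → turbulent. Relative roughness ε/D = 0.000374/0.1338 = 0.0028. Swamee-Jain: f = 0.25/(log₁₀[0.0028/3.7 + 5.74/2.041e+04^0.9])² = 0.25/(log₁₀[0.000755 + 0.000759])² = 0.25/(-2.82)² = 0.03144.
Darcy-Weisbach: ΔP = f(L/D)(ρV²/2) = 0.03144·(1976/0.1338)·(1.307·1.973²/2) = 0.03144·1.477e+04·2.543 = 1181 Pa.

ΔP ≈ 1181 Pa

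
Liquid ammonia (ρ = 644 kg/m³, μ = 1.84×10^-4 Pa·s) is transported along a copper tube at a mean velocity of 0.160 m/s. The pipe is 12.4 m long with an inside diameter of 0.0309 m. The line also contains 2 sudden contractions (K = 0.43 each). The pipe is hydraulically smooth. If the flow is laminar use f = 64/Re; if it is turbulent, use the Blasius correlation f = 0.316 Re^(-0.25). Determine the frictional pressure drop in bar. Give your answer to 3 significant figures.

ΔP ≈ 9.82×10^-4 bar

Reynolds number Re = ρVD/μ = 644 · 0.16 · 0.0309 / 0.000184 = 1.73e+04.
Re > 4000 → turbulent. Smooth-pipe (Blasius): f = 0.316 Re^(-0.25) = 0.316/(1.73e+04)^0.25 = 0.02755.
Total minor-loss coefficient ΣK = 2·0.43 = 0.86.
ΔP = [f·L/D + ΣK]·(ρV²/2) = [0.02755·12.4/0.0309 + 0.86]·(644·0.16²/2) = [11.06 + 0.86]·8.243 = 98.23 Pa.
ΔP = 98.23 Pa = 9.82×10^-4 bar.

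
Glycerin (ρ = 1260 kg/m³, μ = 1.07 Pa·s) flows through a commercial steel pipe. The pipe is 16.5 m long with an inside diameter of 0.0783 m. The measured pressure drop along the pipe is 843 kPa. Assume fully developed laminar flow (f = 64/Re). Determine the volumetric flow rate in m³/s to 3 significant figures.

For laminar flow, f = 64/Re with Re = ρVD/μ, so Darcy-Weisbach reduces to ΔP = 32μLV/D². Solving for V: V = ΔP·D²/(32μL) = 8.43e+05·(0.0783)²/(32·1.07·16.5) = 9.148 m/s.
Check: Re = ρVD/μ = 1260·9.148·0.0783/1.07 = 843.5 < 2300, so the laminar assumption holds.
Q = V·A = 9.148·(π/4·0.0783²) = 0.04405 m³/s = 0.0441 m³/s.

Q ≈ 0.0441 m³/s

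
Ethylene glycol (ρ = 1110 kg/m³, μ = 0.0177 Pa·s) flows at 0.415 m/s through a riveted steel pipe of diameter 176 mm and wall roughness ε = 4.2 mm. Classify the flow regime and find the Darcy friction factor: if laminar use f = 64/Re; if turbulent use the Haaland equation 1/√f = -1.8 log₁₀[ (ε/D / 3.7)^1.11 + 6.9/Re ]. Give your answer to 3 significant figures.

Re = ρVD/μ = 1110·0.415·0.176/0.0177 = 4580.
Re > 4000 → turbulent. ε/D = 0.0042/0.176 = 0.0239; Haaland: 1/√f = -1.8 log₁₀[0.0037 + 0.00151] = 4.11, so f = 0.05921.

f ≈ 0.0592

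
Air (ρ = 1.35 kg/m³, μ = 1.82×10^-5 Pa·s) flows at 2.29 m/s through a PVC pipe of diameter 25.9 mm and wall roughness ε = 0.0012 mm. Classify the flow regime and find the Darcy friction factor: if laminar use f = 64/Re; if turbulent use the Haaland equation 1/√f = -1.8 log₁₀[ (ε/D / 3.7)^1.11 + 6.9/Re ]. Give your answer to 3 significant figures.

Re = ρVD/μ = 1.35·2.29·0.0259/1.82e-05 = 4399.
Re > 4000 → turbulent. ε/D = 1.2e-06/0.0259 = 4.63e-05; Haaland: 1/√f = -1.8 log₁₀[3.62e-06 + 0.00157] = 5.046, so f = 0.03927.

f ≈ 0.0393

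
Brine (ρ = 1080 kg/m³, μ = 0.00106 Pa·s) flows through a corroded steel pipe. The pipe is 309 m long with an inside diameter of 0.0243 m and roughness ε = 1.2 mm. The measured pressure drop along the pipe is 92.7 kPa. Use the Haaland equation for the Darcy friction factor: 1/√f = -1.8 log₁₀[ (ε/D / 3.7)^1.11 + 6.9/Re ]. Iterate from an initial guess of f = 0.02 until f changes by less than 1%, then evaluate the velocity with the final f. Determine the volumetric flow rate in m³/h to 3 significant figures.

Rearranging Darcy-Weisbach: V = √(2·ΔP·D/(f·L·ρ)). With ε/D = 0.0012/0.0243 = 0.0494, iterate starting from f = 0.02:
  f = 0.02 → V = √(2·9.27e+04·0.0243/(0.02·309·1080)) = 0.8216 m/s; Re = ρVD/μ = 2.034e+04; f → 0.07249
  f = 0.07249 → V = 0.4316 m/s; Re = 1.068e+04; f → 0.07356
  f = 0.07356 → V = 0.4284 m/s; Re = 1.061e+04; f → 0.07358
Converged (Δf/f < 1%). With the final f = 0.07358: V = √(2·9.27e+04·0.0243/(0.07358·309·1080)) = 0.4283 m/s.
Q = V·A = 0.4283·(π/4·0.0243²) = 0.0001986 m³/s = 0.715 m³/h.

Q ≈ 0.715 m³/h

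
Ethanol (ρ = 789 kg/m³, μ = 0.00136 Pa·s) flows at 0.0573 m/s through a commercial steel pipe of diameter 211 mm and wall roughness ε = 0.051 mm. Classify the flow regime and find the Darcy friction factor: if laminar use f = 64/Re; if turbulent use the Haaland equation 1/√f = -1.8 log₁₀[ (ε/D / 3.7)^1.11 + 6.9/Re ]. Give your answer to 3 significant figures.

f ≈ 0.0344

Re = ρVD/μ = 789·0.0573·0.211/0.00136 = 7014.
Re > 4000 → turbulent. ε/D = 5.1e-05/0.211 = 0.000242; Haaland: 1/√f = -1.8 log₁₀[2.26e-05 + 0.000984] = 5.395, so f = 0.03436.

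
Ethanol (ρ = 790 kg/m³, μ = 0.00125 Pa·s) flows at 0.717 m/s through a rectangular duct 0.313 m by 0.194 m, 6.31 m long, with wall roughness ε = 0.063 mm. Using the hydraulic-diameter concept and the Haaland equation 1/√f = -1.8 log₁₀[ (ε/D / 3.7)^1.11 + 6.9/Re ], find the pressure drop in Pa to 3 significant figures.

ΔP ≈ 100 Pa

Hydraulic diameter D_h = 4A/P = 4·(0.313·0.194)/(2·(0.313+0.194)) = 0.2429/1.014 = 0.2395 m.
Re = ρVD_h/μ = 790·0.717·0.2395/0.00125 = 1.085e+05.
ε/D_h = 6.3e-05/0.2395 = 0.000263; Haaland gives 1/√f = -1.8 log₁₀[2.49e-05+6.36e-05] = 7.296, so f = 0.01879.
ΔP = f(L/D_h)(ρV²/2) = 0.01879·6.31/0.2395·203.1 = 100.5 Pa.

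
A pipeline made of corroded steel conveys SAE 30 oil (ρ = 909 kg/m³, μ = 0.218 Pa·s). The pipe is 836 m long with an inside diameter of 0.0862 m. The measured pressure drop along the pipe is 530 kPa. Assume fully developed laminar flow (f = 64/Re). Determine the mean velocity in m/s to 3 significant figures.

For laminar flow, f = 64/Re with Re = ρVD/μ, so Darcy-Weisbach reduces to ΔP = 32μLV/D². Solving for V: V = ΔP·D²/(32μL) = 5.3e+05·(0.0862)²/(32·0.218·836) = 0.6753 m/s.
Check: Re = ρVD/μ = 909·0.6753·0.0862/0.218 = 242.7 < 2300, so the laminar assumption holds.

V ≈ 0.675 m/s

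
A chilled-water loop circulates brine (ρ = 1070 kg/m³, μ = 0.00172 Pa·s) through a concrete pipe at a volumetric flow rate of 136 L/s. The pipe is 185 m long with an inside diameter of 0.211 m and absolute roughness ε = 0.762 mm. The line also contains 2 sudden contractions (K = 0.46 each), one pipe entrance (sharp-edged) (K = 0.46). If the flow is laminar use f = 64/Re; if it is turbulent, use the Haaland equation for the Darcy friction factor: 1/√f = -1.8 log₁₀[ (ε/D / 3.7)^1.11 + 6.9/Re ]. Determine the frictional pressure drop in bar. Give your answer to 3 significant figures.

ΔP ≈ 2.09 bar

Q = 136 L/s = 136/1000 = 0.136 m³/s.
Cross-sectional area A = πD²/4 = π(0.211)²/4 = 0.03497 m²; mean velocity V = Q/A = 0.136/0.03497 = 3.889 m/s.
Reynolds number Re = ρVD/μ = 1070 · 3.889 · 0.211 / 0.00172 = 5.105e+05.
Re > 4000 → turbulent. Relative roughness ε/D = 0.000762/0.211 = 0.00361. Haaland: 1/√f = -1.8 log₁₀[(0.00361/3.7)^1.11 + 6.9/5.105e+05] = -1.8 log₁₀[0.000455 + 1.35e-05] = 5.992, so f = 0.02785.
Total minor-loss coefficient ΣK = 2·0.46 + 1·0.46 = 1.38.
ΔP = [f·L/D + ΣK]·(ρV²/2) = [0.02785·185/0.211 + 1.38]·(1070·3.889²/2) = [24.42 + 1.38]·8093 = 2.088e+05 Pa.
ΔP = 2.088e+05 Pa = 2.09 bar.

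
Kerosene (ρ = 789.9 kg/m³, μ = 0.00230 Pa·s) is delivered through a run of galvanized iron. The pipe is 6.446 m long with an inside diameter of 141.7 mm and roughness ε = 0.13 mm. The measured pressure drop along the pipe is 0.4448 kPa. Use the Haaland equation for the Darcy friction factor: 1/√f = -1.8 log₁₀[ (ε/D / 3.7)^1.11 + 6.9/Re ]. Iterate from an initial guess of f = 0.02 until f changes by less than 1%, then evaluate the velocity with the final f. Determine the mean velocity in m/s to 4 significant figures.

Rearranging Darcy-Weisbach: V = √(2·ΔP·D/(f·L·ρ)). With ε/D = 0.00013/0.1417 = 0.000917, iterate starting from f = 0.02:
  f = 0.02 → V = √(2·444.8·0.1417/(0.02·6.446·789.9)) = 1.113 m/s; Re = ρVD/μ = 5.414e+04; f → 0.02324
  f = 0.02324 → V = 1.032 m/s; Re = 5.023e+04; f → 0.02348
  f = 0.02348 → V = 1.027 m/s; Re = 4.997e+04; f → 0.0235
Converged (Δf/f < 1%). With the final f = 0.0235: V = √(2·444.8·0.1417/(0.0235·6.446·789.9)) = 1.026 m/s.

V ≈ 1.026 m/s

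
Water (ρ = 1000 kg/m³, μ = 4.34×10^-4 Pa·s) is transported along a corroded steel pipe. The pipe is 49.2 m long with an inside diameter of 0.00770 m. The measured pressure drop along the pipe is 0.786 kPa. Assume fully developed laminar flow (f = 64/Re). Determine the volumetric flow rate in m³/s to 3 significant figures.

For laminar flow, f = 64/Re with Re = ρVD/μ, so Darcy-Weisbach reduces to ΔP = 32μLV/D². Solving for V: V = ΔP·D²/(32μL) = 786·(0.0077)²/(32·0.000434·49.2) = 0.0682 m/s.
Check: Re = ρVD/μ = 1000·0.0682·0.0077/0.000434 = 1210 < 2300, so the laminar assumption holds.
Q = V·A = 0.0682·(π/4·0.0077²) = 3.176e-06 m³/s = 3.18×10^-6 m³/s.

Q ≈ 3.18×10^-6 m³/s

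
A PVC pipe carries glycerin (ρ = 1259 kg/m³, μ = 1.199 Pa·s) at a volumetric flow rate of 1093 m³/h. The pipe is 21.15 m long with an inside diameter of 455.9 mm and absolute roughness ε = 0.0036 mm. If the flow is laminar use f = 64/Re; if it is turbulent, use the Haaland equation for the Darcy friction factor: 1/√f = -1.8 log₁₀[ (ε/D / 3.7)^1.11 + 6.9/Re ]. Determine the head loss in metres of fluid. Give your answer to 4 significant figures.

h_f ≈ 0.5879 m

Q = 1093 m³/h = 1093/3600 = 0.3036 m³/s.
Cross-sectional area A = πD²/4 = π(0.4559)²/4 = 0.1632 m²; mean velocity V = Q/A = 0.3036/0.1632 = 1.86 m/s.
Reynolds number Re = ρVD/μ = 1259 · 1.86 · 0.4559 / 1.2 = 890.4.
Re < 2300 → laminar flow, so f = 64/Re = 64/890.4 = 0.07188 (the turbulent correlation is not needed).
Darcy-Weisbach: ΔP = f(L/D)(ρV²/2) = 0.07188·(21.15/0.4559)·(1259·1.86²/2) = 0.07188·46.39·2178 = 7262 Pa.
Head loss h_f = ΔP/(ρg) = 7262/(1259·9.81) = 0.5879 m.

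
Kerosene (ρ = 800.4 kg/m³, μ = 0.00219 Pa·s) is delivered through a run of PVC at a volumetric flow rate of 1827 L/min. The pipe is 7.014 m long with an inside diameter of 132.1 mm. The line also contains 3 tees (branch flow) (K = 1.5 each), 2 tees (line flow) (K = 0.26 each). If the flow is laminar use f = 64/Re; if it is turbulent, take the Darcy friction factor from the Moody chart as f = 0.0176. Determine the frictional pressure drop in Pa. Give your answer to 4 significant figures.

ΔP ≈ 11760 Pa

Q = 1827 L/min = 1827/60000 = 0.03045 m³/s.
Cross-sectional area A = πD²/4 = π(0.1321)²/4 = 0.01371 m²; mean velocity V = Q/A = 0.03045/0.01371 = 2.222 m/s.
Reynolds number Re = ρVD/μ = 800.4 · 2.222 · 0.1321 / 0.00219 = 1.073e+05.
Re > 4000 → turbulent; use the Moody-chart value f = 0.0176.
Total minor-loss coefficient ΣK = 3·1.5 + 2·0.26 = 5.02.
ΔP = [f·L/D + ΣK]·(ρV²/2) = [0.0176·7.014/0.1321 + 5.02]·(800.4·2.222²/2) = [0.9345 + 5.02]·1975 = 1.176e+04 Pa.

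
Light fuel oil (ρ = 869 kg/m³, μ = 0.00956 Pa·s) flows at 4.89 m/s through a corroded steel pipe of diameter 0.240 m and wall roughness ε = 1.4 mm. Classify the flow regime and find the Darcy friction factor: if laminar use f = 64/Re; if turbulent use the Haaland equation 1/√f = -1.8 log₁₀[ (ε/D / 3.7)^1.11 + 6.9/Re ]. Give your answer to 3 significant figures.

Re = ρVD/μ = 869·4.89·0.24/0.00956 = 1.067e+05.
Re > 4000 → turbulent. ε/D = 0.0014/0.24 = 0.00583; Haaland: 1/√f = -1.8 log₁₀[0.000775 + 6.47e-05] = 5.536, so f = 0.03263.

f ≈ 0.0326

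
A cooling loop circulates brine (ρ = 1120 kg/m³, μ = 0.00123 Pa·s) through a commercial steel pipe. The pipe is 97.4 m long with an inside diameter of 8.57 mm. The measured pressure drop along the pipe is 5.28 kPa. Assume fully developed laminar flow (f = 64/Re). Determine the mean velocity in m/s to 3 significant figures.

V ≈ 0.101 m/s

For laminar flow, f = 64/Re with Re = ρVD/μ, so Darcy-Weisbach reduces to ΔP = 32μLV/D². Solving for V: V = ΔP·D²/(32μL) = 5280·(0.00857)²/(32·0.00123·97.4) = 0.1012 m/s.
Check: Re = ρVD/μ = 1120·0.1012·0.00857/0.00123 = 789.4 < 2300, so the laminar assumption holds.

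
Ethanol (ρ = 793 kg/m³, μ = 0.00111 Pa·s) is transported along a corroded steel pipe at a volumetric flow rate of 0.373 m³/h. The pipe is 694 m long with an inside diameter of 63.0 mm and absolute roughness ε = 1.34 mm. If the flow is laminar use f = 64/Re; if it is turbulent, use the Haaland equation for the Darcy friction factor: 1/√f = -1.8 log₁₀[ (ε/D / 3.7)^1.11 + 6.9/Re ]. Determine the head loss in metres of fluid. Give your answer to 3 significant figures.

h_f ≈ 0.0265 m

Q = 0.373 m³/h = 0.373/3600 = 0.0001036 m³/s.
Cross-sectional area A = πD²/4 = π(0.063)²/4 = 0.003117 m²; mean velocity V = Q/A = 0.0001036/0.003117 = 0.03324 m/s.
Reynolds number Re = ρVD/μ = 793 · 0.03324 · 0.063 / 0.00111 = 1496.
Re < 2300 → laminar flow, so f = 64/Re = 64/1496 = 0.04278 (the turbulent correlation is not needed).
Darcy-Weisbach: ΔP = f(L/D)(ρV²/2) = 0.04278·(694/0.063)·(793·0.03324²/2) = 0.04278·1.102e+04·0.438 = 206.4 Pa.
Head loss h_f = ΔP/(ρg) = 206.4/(793·9.81) = 0.0265 m.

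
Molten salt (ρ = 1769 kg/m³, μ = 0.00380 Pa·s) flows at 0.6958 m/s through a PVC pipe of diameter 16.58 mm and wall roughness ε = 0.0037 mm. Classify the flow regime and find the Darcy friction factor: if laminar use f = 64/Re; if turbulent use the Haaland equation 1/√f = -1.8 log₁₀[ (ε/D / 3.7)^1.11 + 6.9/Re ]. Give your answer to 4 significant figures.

f ≈ 0.03710

Re = ρVD/μ = 1769·0.6958·0.01658/0.0038 = 5370.
Re > 4000 → turbulent. ε/D = 3.7e-06/0.01658 = 0.000223; Haaland: 1/√f = -1.8 log₁₀[2.07e-05 + 0.00128] = 5.192, so f = 0.0371.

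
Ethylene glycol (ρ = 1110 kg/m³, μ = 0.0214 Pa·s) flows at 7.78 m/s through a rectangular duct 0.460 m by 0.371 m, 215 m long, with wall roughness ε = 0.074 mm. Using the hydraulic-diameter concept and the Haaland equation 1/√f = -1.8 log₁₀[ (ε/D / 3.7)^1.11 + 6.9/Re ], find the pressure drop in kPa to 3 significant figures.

ΔP ≈ 302 kPa

Hydraulic diameter D_h = 4A/P = 4·(0.46·0.371)/(2·(0.46+0.371)) = 0.6826/1.662 = 0.4107 m.
Re = ρVD_h/μ = 1110·7.78·0.4107/0.0214 = 1.657e+05.
ε/D_h = 7.4e-05/0.4107 = 0.00018; Haaland gives 1/√f = -1.8 log₁₀[1.63e-05+4.16e-05] = 7.626, so f = 0.01719.
ΔP = f(L/D_h)(ρV²/2) = 0.01719·215/0.4107·3.359e+04 = 3.023e+05 Pa.
ΔP = 302 kPa.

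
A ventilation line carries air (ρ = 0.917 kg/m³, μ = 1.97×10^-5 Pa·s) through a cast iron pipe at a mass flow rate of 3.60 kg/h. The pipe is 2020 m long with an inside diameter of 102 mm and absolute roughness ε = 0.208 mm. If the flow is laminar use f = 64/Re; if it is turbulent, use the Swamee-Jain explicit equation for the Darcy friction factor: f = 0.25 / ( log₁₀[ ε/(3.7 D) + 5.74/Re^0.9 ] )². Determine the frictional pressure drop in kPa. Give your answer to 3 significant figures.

ΔP ≈ 0.0163 kPa

ṁ = 3.60 kg/h = 3.60/3600 = 0.001 kg/s.
A = πD²/4 = π(0.102)²/4 = 0.008171 m²; mean velocity V = ṁ/(ρA) = 0.001/(0.917 · 0.008171) = 0.1335 m/s.
Reynolds number Re = ρVD/μ = 0.917 · 0.1335 · 0.102 / 1.97e-05 = 633.6.
Re < 2300 → laminar flow, so f = 64/Re = 64/633.6 = 0.101 (the turbulent correlation is not needed).
Darcy-Weisbach: ΔP = f(L/D)(ρV²/2) = 0.101·(2020/0.102)·(0.917·0.1335²/2) = 0.101·1.98e+04·0.008166 = 16.33 Pa.
ΔP = 16.33 Pa = 0.0163 kPa.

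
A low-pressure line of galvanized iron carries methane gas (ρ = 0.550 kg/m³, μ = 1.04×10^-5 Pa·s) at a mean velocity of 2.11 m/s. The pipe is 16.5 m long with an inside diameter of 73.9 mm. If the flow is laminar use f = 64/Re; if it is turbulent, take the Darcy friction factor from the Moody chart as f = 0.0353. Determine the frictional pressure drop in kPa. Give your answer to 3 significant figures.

ΔP ≈ 0.00965 kPa

Reynolds number Re = ρVD/μ = 0.55 · 2.11 · 0.0739 / 1.04e-05 = 8246.
Re > 4000 → turbulent; use the Moody-chart value f = 0.0353.
Darcy-Weisbach: ΔP = f(L/D)(ρV²/2) = 0.0353·(16.5/0.0739)·(0.55·2.11²/2) = 0.0353·223.3·1.224 = 9.65 Pa.
ΔP = 9.65 Pa = 0.00965 kPa.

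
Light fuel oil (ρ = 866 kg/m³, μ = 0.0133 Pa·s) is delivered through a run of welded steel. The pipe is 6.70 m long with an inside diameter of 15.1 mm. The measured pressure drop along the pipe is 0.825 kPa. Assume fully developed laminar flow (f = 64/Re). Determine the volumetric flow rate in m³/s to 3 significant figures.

For laminar flow, f = 64/Re with Re = ρVD/μ, so Darcy-Weisbach reduces to ΔP = 32μLV/D². Solving for V: V = ΔP·D²/(32μL) = 825·(0.0151)²/(32·0.0133·6.7) = 0.06597 m/s.
Check: Re = ρVD/μ = 866·0.06597·0.0151/0.0133 = 64.86 < 2300, so the laminar assumption holds.
Q = V·A = 0.06597·(π/4·0.0151²) = 1.181e-05 m³/s = 1.18×10^-5 m³/s.

Q ≈ 1.18×10^-5 m³/s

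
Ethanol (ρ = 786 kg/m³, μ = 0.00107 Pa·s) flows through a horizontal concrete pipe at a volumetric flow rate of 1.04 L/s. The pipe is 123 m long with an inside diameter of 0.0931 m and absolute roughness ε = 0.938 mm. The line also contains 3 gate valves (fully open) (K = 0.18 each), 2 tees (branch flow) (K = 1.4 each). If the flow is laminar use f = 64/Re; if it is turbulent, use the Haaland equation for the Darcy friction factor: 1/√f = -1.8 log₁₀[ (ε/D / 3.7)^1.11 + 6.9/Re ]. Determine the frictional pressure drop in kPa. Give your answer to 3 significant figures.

Q = 1.04 L/s = 1.04/1000 = 0.00104 m³/s.
Cross-sectional area A = πD²/4 = π(0.0931)²/4 = 0.006808 m²; mean velocity V = Q/A = 0.00104/0.006808 = 0.1528 m/s.
Reynolds number Re = ρVD/μ = 786 · 0.1528 · 0.0931 / 0.00107 = 1.045e+04.
Re > 4000 → turbulent. Relative roughness ε/D = 0.000938/0.0931 = 0.0101. Haaland: 1/√f = -1.8 log₁₀[(0.0101/3.7)^1.11 + 6.9/1.045e+04] = -1.8 log₁₀[0.00142 + 0.00066] = 4.827, so f = 0.04293.
Total minor-loss coefficient ΣK = 3·0.18 + 2·1.4 = 3.34.
ΔP = [f·L/D + ΣK]·(ρV²/2) = [0.04293·123/0.0931 + 3.34]·(786·0.1528²/2) = [56.71 + 3.34]·9.172 = 550.8 Pa.
ΔP = 550.8 Pa = 0.551 kPa.

ΔP ≈ 0.551 kPa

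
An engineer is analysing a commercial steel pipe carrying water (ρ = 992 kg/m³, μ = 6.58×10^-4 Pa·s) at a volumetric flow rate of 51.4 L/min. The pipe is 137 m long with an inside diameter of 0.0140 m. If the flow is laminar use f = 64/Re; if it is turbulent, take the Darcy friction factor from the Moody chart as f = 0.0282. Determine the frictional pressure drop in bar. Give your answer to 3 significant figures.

Q = 51.4 L/min = 51.4/60000 = 0.0008567 m³/s.
Cross-sectional area A = πD²/4 = π(0.014)²/4 = 0.0001539 m²; mean velocity V = Q/A = 0.0008567/0.0001539 = 5.565 m/s.
Reynolds number Re = ρVD/μ = 992 · 5.565 · 0.014 / 0.000658 = 1.175e+05.
Re > 4000 → turbulent; use the Moody-chart value f = 0.0282.
Darcy-Weisbach: ΔP = f(L/D)(ρV²/2) = 0.0282·(137/0.014)·(992·5.565²/2) = 0.0282·9786·1.536e+04 = 4.239e+06 Pa.
ΔP = 4.239e+06 Pa = 42.4 bar.

ΔP ≈ 42.4 bar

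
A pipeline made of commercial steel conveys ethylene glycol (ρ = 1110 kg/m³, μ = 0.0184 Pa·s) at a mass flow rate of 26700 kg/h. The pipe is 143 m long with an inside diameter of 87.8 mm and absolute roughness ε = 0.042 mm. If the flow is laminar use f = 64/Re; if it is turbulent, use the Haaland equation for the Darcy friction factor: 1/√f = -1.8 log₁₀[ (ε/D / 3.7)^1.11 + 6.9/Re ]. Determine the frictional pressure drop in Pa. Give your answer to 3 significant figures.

ṁ = 26700 kg/h = 26700/3600 = 7.417 kg/s.
A = πD²/4 = π(0.0878)²/4 = 0.006055 m²; mean velocity V = ṁ/(ρA) = 7.417/(1110 · 0.006055) = 1.104 m/s.
Reynolds number Re = ρVD/μ = 1110 · 1.104 · 0.0878 / 0.0184 = 5845.
Re > 4000 → turbulent. Relative roughness ε/D = 4.2e-05/0.0878 = 0.000478. Haaland: 1/√f = -1.8 log₁₀[(0.000478/3.7)^1.11 + 6.9/5845] = -1.8 log₁₀[4.83e-05 + 0.00118] = 5.239, so f = 0.03643.
Darcy-Weisbach: ΔP = f(L/D)(ρV²/2) = 0.03643·(143/0.0878)·(1110·1.104²/2) = 0.03643·1629·675.9 = 4.011e+04 Pa.

ΔP ≈ 40100 Pa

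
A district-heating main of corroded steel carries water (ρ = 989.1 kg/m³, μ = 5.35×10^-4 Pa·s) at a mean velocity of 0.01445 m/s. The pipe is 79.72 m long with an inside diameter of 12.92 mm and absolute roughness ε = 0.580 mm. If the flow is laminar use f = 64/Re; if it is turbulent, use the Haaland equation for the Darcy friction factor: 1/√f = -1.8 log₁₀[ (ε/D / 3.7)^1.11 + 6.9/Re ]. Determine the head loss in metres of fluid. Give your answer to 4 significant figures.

Reynolds number Re = ρVD/μ = 989.1 · 0.01445 · 0.01292 / 0.000535 = 345.2.
Re < 2300 → laminar flow, so f = 64/Re = 64/345.2 = 0.1854 (the turbulent correlation is not needed).
Darcy-Weisbach: ΔP = f(L/D)(ρV²/2) = 0.1854·(79.72/0.01292)·(989.1·0.01445²/2) = 0.1854·6170·0.1033 = 118.1 Pa.
Head loss h_f = ΔP/(ρg) = 118.1/(989.1·9.81) = 0.01218 m.

h_f ≈ 0.01218 m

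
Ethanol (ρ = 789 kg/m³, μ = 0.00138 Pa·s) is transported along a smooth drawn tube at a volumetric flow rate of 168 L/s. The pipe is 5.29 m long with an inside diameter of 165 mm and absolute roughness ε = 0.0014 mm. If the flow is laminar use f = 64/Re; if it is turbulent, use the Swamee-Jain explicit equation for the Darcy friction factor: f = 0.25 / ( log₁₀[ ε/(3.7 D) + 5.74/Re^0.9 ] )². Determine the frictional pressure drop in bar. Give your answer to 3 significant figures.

Q = 168 L/s = 168/1000 = 0.168 m³/s.
Cross-sectional area A = πD²/4 = π(0.165)²/4 = 0.02138 m²; mean velocity V = Q/A = 0.168/0.02138 = 7.857 m/s.
Reynolds number Re = ρVD/μ = 789 · 7.857 · 0.165 / 0.00138 = 7.412e+05.
Re > 4000 → turbulent. Relative roughness ε/D = 1.4e-06/0.165 = 8.48e-06. Swamee-Jain: f = 0.25/(log₁₀[8.48e-06/3.7 + 5.74/7.412e+05^0.9])² = 0.25/(log₁₀[2.29e-06 + 2.99e-05])² = 0.25/(-4.492)² = 0.01239.
Darcy-Weisbach: ΔP = f(L/D)(ρV²/2) = 0.01239·(5.29/0.165)·(789·7.857²/2) = 0.01239·32.06·2.435e+04 = 9674 Pa.
ΔP = 9674 Pa = 0.0967 bar.

ΔP ≈ 0.0967 bar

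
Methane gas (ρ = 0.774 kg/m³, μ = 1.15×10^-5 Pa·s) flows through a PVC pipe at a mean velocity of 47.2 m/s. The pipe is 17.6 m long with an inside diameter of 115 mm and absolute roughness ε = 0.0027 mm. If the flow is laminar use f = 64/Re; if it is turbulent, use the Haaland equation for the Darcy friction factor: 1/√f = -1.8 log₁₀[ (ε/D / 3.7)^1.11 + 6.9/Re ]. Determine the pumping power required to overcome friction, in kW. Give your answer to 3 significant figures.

P ≈ 0.909 kW

Reynolds number Re = ρVD/μ = 0.774 · 47.2 · 0.115 / 1.15e-05 = 3.653e+05.
Re > 4000 → turbulent. Relative roughness ε/D = 2.7e-06/0.115 = 2.35e-05. Haaland: 1/√f = -1.8 log₁₀[(2.35e-05/3.7)^1.11 + 6.9/3.653e+05] = -1.8 log₁₀[1.7e-06 + 1.89e-05] = 8.435, so f = 0.01405.
Darcy-Weisbach: ΔP = f(L/D)(ρV²/2) = 0.01405·(17.6/0.115)·(0.774·47.2²/2) = 0.01405·153·862.2 = 1854 Pa.
Q = V·A = 47.2·0.01039 = 0.4903 m³/s.
Pumping power P = QΔP = 0.4903·1854 = 909.1 W = 0.909 kW.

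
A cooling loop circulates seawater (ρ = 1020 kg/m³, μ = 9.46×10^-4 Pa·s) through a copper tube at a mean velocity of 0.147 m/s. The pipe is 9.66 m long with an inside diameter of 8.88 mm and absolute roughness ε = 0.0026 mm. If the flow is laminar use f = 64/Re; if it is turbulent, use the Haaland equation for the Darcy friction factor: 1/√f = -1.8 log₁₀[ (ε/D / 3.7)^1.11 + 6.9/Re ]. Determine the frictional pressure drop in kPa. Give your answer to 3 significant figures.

Reynolds number Re = ρVD/μ = 1020 · 0.147 · 0.00888 / 0.000946 = 1407.
Re < 2300 → laminar flow, so f = 64/Re = 64/1407 = 0.04547 (the turbulent correlation is not needed).
Darcy-Weisbach: ΔP = f(L/D)(ρV²/2) = 0.04547·(9.66/0.00888)·(1020·0.147²/2) = 0.04547·1088·11.02 = 545.1 Pa.
ΔP = 545.1 Pa = 0.545 kPa.

ΔP ≈ 0.545 kPa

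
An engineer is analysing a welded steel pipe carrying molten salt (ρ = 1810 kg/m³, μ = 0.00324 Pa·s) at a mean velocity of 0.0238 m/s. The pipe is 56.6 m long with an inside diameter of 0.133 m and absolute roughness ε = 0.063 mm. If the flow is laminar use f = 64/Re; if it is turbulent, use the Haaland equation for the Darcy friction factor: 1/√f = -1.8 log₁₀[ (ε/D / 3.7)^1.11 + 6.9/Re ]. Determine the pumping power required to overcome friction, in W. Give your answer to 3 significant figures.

P ≈ 0.00261 W

Reynolds number Re = ρVD/μ = 1810 · 0.0238 · 0.133 / 0.00324 = 1768.
Re < 2300 → laminar flow, so f = 64/Re = 64/1768 = 0.03619 (the turbulent correlation is not needed).
Darcy-Weisbach: ΔP = f(L/D)(ρV²/2) = 0.03619·(56.6/0.133)·(1810·0.0238²/2) = 0.03619·425.6·0.5126 = 7.896 Pa.
Q = V·A = 0.0238·0.01389 = 0.0003307 m³/s.
Pumping power P = QΔP = 0.0003307·7.896 = 0.002611 W = 0.00261 W.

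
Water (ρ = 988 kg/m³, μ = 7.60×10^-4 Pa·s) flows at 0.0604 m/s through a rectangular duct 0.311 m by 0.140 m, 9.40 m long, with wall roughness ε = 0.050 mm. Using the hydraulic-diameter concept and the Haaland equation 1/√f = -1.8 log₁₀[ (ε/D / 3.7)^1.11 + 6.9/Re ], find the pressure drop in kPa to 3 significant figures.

Hydraulic diameter D_h = 4A/P = 4·(0.311·0.14)/(2·(0.311+0.14)) = 0.1742/0.902 = 0.1931 m.
Re = ρVD_h/μ = 988·0.0604·0.1931/0.00076 = 1.516e+04.
ε/D_h = 5e-05/0.1931 = 0.000259; Haaland gives 1/√f = -1.8 log₁₀[2.44e-05+0.000455] = 5.974, so f = 0.02802.
ΔP = f(L/D_h)(ρV²/2) = 0.02802·9.4/0.1931·1.802 = 2.458 Pa.
ΔP = 0.00246 kPa.

ΔP ≈ 0.00246 kPa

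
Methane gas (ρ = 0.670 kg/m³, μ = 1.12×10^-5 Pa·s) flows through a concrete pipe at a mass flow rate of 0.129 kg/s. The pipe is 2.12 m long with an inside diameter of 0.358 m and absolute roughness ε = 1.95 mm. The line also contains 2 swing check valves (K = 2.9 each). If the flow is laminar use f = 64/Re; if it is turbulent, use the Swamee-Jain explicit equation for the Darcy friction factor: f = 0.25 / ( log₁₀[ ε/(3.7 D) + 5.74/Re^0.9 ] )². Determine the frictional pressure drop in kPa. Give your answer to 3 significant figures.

A = πD²/4 = π(0.358)²/4 = 0.1007 m²; mean velocity V = ṁ/(ρA) = 0.129/(0.67 · 0.1007) = 1.913 m/s.
Reynolds number Re = ρVD/μ = 0.67 · 1.913 · 0.358 / 1.12e-05 = 4.096e+04.
Re > 4000 → turbulent. Relative roughness ε/D = 0.00195/0.358 = 0.00545. Swamee-Jain: f = 0.25/(log₁₀[0.00545/3.7 + 5.74/4.096e+04^0.9])² = 0.25/(log₁₀[0.00147 + 0.000405])² = 0.25/(-2.726)² = 0.03363.
Total minor-loss coefficient ΣK = 2·2.9 = 5.8.
ΔP = [f·L/D + ΣK]·(ρV²/2) = [0.03363·2.12/0.358 + 5.8]·(0.67·1.913²/2) = [0.1992 + 5.8]·1.226 = 7.353 Pa.
ΔP = 7.353 Pa = 0.00735 kPa.

ΔP ≈ 0.00735 kPa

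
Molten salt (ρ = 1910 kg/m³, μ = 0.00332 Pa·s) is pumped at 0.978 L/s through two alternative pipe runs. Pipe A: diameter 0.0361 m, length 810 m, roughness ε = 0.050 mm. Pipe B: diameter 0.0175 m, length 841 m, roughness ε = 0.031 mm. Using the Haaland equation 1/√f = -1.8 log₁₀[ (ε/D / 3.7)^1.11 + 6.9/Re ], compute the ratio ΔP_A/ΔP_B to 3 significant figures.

ΔP_A/ΔP_B ≈ 0.0278

Pipe A: V = Q/A = 0.000978/0.001024 = 0.9555 m/s; Re = 1.984e+04; ε/D = 0.00139; Haaland → f = 0.0284; ΔP_A = f(L/D)(ρV²/2) = 5.555e+05 Pa.
Pipe B: V = Q/A = 0.000978/0.0002405 = 4.066 m/s; Re = 4.094e+04; ε/D = 0.00177; Haaland → f = 0.0263; ΔP_B = f(L/D)(ρV²/2) = 1.995e+07 Pa.
ΔP_A/ΔP_B = 5.555e+05/1.995e+07 = 0.0278.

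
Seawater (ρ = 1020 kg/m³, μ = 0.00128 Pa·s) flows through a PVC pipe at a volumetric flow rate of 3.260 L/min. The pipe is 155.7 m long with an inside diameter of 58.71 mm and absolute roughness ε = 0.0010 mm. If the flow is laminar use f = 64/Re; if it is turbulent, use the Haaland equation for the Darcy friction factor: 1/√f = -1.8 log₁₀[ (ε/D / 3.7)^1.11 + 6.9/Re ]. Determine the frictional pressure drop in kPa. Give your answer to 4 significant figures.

ΔP ≈ 0.03713 kPa

Q = 3.260 L/min = 3.260/60000 = 5.433e-05 m³/s.
Cross-sectional area A = πD²/4 = π(0.05871)²/4 = 0.002707 m²; mean velocity V = Q/A = 5.433e-05/0.002707 = 0.02007 m/s.
Reynolds number Re = ρVD/μ = 1020 · 0.02007 · 0.05871 / 0.00128 = 939.
Re < 2300 → laminar flow, so f = 64/Re = 64/939 = 0.06816 (the turbulent correlation is not needed).
Darcy-Weisbach: ΔP = f(L/D)(ρV²/2) = 0.06816·(155.7/0.05871)·(1020·0.02007²/2) = 0.06816·2652·0.2054 = 37.13 Pa.
ΔP = 37.13 Pa = 0.03713 kPa.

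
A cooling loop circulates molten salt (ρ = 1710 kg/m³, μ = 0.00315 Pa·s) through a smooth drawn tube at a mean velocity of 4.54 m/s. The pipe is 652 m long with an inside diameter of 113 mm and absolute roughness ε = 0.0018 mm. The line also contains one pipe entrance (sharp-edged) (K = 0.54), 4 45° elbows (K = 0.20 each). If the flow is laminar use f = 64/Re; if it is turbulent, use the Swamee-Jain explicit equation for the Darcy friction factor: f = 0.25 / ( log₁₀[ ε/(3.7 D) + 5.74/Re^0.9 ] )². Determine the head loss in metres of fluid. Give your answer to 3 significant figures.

Reynolds number Re = ρVD/μ = 1710 · 4.54 · 0.113 / 0.00315 = 2.785e+05.
Re > 4000 → turbulent. Relative roughness ε/D = 1.8e-06/0.113 = 1.59e-05. Swamee-Jain: f = 0.25/(log₁₀[1.59e-05/3.7 + 5.74/2.785e+05^0.9])² = 0.25/(log₁₀[4.31e-06 + 7.22e-05])² = 0.25/(-4.116)² = 0.01475.
Total minor-loss coefficient ΣK = 1·0.54 + 4·0.2 = 1.34.
ΔP = [f·L/D + ΣK]·(ρV²/2) = [0.01475·652/0.113 + 1.34]·(1710·4.54²/2) = [85.13 + 1.34]·1.762e+04 = 1.524e+06 Pa.
Head loss h_f = ΔP/(ρg) = 1.524e+06/(1710·9.81) = 90.8 m.

h_f ≈ 90.8 m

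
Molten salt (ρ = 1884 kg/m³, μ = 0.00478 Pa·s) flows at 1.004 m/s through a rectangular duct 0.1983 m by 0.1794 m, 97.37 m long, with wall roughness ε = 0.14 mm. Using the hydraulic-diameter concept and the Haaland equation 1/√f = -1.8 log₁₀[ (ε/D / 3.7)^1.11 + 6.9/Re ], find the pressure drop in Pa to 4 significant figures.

Hydraulic diameter D_h = 4A/P = 4·(0.1983·0.1794)/(2·(0.1983+0.1794)) = 0.1423/0.7554 = 0.1884 m.
Re = ρVD_h/μ = 1884·1.004·0.1884/0.00478 = 7.454e+04.
ε/D_h = 0.00014/0.1884 = 0.000743; Haaland gives 1/√f = -1.8 log₁₀[7.87e-05+9.26e-05] = 6.779, so f = 0.02176.
ΔP = f(L/D_h)(ρV²/2) = 0.02176·97.37/0.1884·949.6 = 1.068e+04 Pa.

ΔP ≈ 10680 Pa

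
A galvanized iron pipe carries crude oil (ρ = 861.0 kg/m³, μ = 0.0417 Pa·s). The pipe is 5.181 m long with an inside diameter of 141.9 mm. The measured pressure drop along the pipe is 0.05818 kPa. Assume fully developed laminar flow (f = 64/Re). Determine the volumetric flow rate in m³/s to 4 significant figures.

Q ≈ 0.002680 m³/s

For laminar flow, f = 64/Re with Re = ρVD/μ, so Darcy-Weisbach reduces to ΔP = 32μLV/D². Solving for V: V = ΔP·D²/(32μL) = 58.18·(0.1419)²/(32·0.0417·5.181) = 0.1694 m/s.
Check: Re = ρVD/μ = 861·0.1694·0.1419/0.0417 = 496.5 < 2300, so the laminar assumption holds.
Q = V·A = 0.1694·(π/4·0.1419²) = 0.00268 m³/s = 0.002680 m³/s.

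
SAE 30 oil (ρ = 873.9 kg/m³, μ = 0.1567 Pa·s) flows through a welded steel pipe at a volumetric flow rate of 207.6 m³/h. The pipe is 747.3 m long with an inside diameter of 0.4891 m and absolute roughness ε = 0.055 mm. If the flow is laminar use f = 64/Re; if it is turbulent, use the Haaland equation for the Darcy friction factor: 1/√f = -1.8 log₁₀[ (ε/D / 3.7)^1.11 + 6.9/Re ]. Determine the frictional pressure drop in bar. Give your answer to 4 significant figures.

Q = 207.6 m³/h = 207.6/3600 = 0.05767 m³/s.
Cross-sectional area A = πD²/4 = π(0.4891)²/4 = 0.1879 m²; mean velocity V = Q/A = 0.05767/0.1879 = 0.3069 m/s.
Reynolds number Re = ρVD/μ = 873.9 · 0.3069 · 0.4891 / 0.157 = 837.2.
Re < 2300 → laminar flow, so f = 64/Re = 64/837.2 = 0.07645 (the turbulent correlation is not needed).
Darcy-Weisbach: ΔP = f(L/D)(ρV²/2) = 0.07645·(747.3/0.4891)·(873.9·0.3069²/2) = 0.07645·1528·41.16 = 4808 Pa.
ΔP = 4808 Pa = 0.04808 bar.

ΔP ≈ 0.04808 bar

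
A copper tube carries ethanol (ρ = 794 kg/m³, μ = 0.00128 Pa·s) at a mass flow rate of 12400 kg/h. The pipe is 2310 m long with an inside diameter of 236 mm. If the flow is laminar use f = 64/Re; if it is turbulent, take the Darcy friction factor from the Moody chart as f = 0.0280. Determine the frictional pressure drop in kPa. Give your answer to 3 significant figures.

ΔP ≈ 1.07 kPa

ṁ = 12400 kg/h = 12400/3600 = 3.444 kg/s.
A = πD²/4 = π(0.236)²/4 = 0.04374 m²; mean velocity V = ṁ/(ρA) = 3.444/(794 · 0.04374) = 0.09917 m/s.
Reynolds number Re = ρVD/μ = 794 · 0.09917 · 0.236 / 0.00128 = 1.452e+04.
Re > 4000 → turbulent; use the Moody-chart value f = 0.0280.
Darcy-Weisbach: ΔP = f(L/D)(ρV²/2) = 0.028·(2310/0.236)·(794·0.09917²/2) = 0.028·9788·3.904 = 1070 Pa.
ΔP = 1070 Pa = 1.07 kPa.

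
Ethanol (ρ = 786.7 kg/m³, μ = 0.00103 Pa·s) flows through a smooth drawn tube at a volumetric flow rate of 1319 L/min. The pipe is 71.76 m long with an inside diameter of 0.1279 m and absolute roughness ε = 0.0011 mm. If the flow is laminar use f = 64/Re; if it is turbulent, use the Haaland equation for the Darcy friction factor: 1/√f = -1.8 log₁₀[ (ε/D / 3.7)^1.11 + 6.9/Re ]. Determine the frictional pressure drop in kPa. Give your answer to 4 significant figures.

ΔP ≈ 10.40 kPa

Q = 1319 L/min = 1319/60000 = 0.02198 m³/s.
Cross-sectional area A = πD²/4 = π(0.1279)²/4 = 0.01285 m²; mean velocity V = Q/A = 0.02198/0.01285 = 1.711 m/s.
Reynolds number Re = ρVD/μ = 786.7 · 1.711 · 0.1279 / 0.00103 = 1.671e+05.
Re > 4000 → turbulent. Relative roughness ε/D = 1.1e-06/0.1279 = 8.6e-06. Haaland: 1/√f = -1.8 log₁₀[(8.6e-06/3.7)^1.11 + 6.9/1.671e+05] = -1.8 log₁₀[5.58e-07 + 4.13e-05] = 7.881, so f = 0.0161.
Darcy-Weisbach: ΔP = f(L/D)(ρV²/2) = 0.0161·(71.76/0.1279)·(786.7·1.711²/2) = 0.0161·561.1·1152 = 1.04e+04 Pa.
ΔP = 1.04e+04 Pa = 10.40 kPa.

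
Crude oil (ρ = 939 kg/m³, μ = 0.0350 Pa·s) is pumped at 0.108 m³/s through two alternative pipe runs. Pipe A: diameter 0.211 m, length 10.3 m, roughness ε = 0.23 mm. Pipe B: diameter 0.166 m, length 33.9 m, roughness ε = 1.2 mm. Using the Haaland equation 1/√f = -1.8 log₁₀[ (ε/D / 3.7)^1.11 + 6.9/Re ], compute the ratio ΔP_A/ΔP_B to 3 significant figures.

ΔP_A/ΔP_B ≈ 0.0706

Pipe A: V = Q/A = 0.108/0.03497 = 3.089 m/s; Re = 1.748e+04; ε/D = 0.00109; Haaland → f = 0.02855; ΔP_A = f(L/D)(ρV²/2) = 6242 Pa.
Pipe B: V = Q/A = 0.108/0.02164 = 4.99 m/s; Re = 2.222e+04; ε/D = 0.00723; Haaland → f = 0.037; ΔP_B = f(L/D)(ρV²/2) = 8.835e+04 Pa.
ΔP_A/ΔP_B = 6242/8.835e+04 = 0.0706.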